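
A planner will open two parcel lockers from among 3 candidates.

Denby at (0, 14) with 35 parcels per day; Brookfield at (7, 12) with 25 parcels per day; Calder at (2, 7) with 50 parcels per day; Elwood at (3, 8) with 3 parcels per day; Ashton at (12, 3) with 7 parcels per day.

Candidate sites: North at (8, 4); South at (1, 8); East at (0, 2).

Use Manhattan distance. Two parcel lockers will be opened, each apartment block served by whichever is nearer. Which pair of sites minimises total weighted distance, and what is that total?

{North, South}, total 611

Evaluate every pair (each demand assigned to the nearer of the two):
  {North, South}: total = 611
  {South, East}: total = 692
  {North, East}: total = 1057
Best pair: {North, South} with total 611.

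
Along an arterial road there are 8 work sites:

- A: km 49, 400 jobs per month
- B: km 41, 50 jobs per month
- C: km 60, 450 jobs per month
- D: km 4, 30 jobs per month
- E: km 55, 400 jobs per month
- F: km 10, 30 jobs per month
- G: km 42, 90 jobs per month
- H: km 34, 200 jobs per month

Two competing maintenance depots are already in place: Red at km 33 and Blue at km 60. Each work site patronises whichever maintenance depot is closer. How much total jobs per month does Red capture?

400

The indifferent point is the midpoint (33+60)/2 = 46.5; work sites left of it (closer to Red at 33) go to Red, those right go to Blue.
  D at 4 (w=30) → Red
  F at 10 (w=30) → Red
  H at 34 (w=200) → Red
  B at 41 (w=50) → Red
  G at 42 (w=90) → Red
  A at 49 (w=400) → Blue
  E at 55 (w=400) → Blue
  C at 60 (w=450) → Blue
Red captures 400; Blue captures 1250.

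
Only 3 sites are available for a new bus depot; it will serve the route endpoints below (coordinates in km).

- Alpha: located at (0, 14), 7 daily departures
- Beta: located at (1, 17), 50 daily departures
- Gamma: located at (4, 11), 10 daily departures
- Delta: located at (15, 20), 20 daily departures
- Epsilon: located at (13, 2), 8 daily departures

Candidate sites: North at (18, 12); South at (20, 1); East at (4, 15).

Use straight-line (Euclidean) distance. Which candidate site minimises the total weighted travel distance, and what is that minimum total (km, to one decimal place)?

Total weighted distance at each candidate:
  North (18, 12): total = 1413.5
  South (20, 1): total = 2047.1
  East (4, 15): total = 617.3
Minimum is at East with total 617.3 km.

East, total 617.3 km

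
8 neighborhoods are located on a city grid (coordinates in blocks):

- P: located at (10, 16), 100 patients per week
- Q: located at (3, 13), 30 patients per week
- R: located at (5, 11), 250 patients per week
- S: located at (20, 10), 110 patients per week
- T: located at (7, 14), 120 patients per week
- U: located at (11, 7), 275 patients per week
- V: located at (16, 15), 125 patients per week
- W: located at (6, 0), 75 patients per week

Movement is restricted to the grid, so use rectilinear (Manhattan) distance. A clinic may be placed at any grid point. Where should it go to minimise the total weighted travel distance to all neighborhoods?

Manhattan distance separates: Σwᵢ(|x−xᵢ|+|y−yᵢ|) = Σwᵢ|x−xᵢ| + Σwᵢ|y−yᵢ|, so x and y are optimised independently as 1-D weighted medians.
Total weight W = 1085; half = 542.5.
x-coordinate, sorted with cumulative weight:
  x=3 (Q, w=30) cum 30
  x=5 (R, w=250) cum 280
  x=6 (W, w=75) cum 355
  x=7 (T, w=120) cum 475
  x=10 (P, w=100) cum 575  ← median
  x=11 (U, w=275) cum 850
  x=16 (V, w=125) cum 975
  x=20 (S, w=110) cum 1085
⇒ x* = 10
y-coordinate, sorted with cumulative weight:
  y=0 (W, w=75) cum 75
  y=7 (U, w=275) cum 350
  y=10 (S, w=110) cum 460
  y=11 (R, w=250) cum 710  ← median
  y=13 (Q, w=30) cum 740
  y=14 (T, w=120) cum 860
  y=15 (V, w=125) cum 985
  y=16 (P, w=100) cum 1085
⇒ y* = 11

(10, 11)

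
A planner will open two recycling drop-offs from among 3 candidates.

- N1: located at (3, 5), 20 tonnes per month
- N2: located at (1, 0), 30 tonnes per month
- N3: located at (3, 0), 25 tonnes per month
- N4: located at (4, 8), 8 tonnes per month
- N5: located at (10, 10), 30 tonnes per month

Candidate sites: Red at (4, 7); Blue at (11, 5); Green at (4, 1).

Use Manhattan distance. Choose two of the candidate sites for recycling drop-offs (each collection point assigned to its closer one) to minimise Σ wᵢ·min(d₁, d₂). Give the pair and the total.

{Blue, Green}, total 506

Evaluate every pair (each demand assigned to the nearer of the two):
  {Blue, Green}: total = 506
  {Red, Green}: total = 508
  {Red, Blue}: total = 748
Best pair: {Blue, Green} with total 506.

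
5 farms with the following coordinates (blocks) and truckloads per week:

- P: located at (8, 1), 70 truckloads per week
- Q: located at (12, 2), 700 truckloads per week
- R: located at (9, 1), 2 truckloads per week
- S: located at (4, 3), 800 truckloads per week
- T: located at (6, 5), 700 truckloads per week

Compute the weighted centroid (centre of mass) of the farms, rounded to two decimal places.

(7.21, 3.24)

The minimiser of Σwᵢ‖p−pᵢ‖² is the weighted centroid p* = (Σwᵢpᵢ)/(Σwᵢ).
Σwᵢ = 2272.
Σwᵢxᵢ = 70·8 + 700·12 + 2·9 + 800·4 + 700·6 = 16378.
Σwᵢyᵢ = 70·1 + 700·2 + 2·1 + 800·3 + 700·5 = 7372.
x* = 16378/2272 = 7.21, y* = 7372/2272 = 3.24.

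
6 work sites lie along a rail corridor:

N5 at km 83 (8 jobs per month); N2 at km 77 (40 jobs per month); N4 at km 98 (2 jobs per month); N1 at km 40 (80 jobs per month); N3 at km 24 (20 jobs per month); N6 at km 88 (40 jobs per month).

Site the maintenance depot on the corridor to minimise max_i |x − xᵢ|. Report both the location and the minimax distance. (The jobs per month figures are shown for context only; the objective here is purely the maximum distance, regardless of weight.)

The 1-center on a line is the midpoint of the two extreme points: leftmost at 24, rightmost at 98.
Optimal location = (24 + 98)/2 = 61; maximum distance = (98 − 24)/2 = 37.

location 61, max distance 37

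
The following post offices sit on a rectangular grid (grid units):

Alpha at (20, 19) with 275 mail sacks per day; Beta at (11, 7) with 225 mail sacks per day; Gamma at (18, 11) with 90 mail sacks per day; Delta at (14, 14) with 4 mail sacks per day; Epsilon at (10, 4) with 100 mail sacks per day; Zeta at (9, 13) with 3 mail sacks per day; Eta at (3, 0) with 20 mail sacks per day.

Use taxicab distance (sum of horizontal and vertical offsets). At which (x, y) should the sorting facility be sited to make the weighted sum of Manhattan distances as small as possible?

Manhattan distance separates: Σwᵢ(|x−xᵢ|+|y−yᵢ|) = Σwᵢ|x−xᵢ| + Σwᵢ|y−yᵢ|, so x and y are optimised independently as 1-D weighted medians.
Total weight W = 717; half = 358.5.
x-coordinate, sorted with cumulative weight:
  x=3 (Eta, w=20) cum 20
  x=9 (Zeta, w=3) cum 23
  x=10 (Epsilon, w=100) cum 123
  x=11 (Beta, w=225) cum 348
  x=14 (Delta, w=4) cum 352
  x=18 (Gamma, w=90) cum 442  ← median
  x=20 (Alpha, w=275) cum 717
⇒ x* = 18
y-coordinate, sorted with cumulative weight:
  y=0 (Eta, w=20) cum 20
  y=4 (Epsilon, w=100) cum 120
  y=7 (Beta, w=225) cum 345
  y=11 (Gamma, w=90) cum 435  ← median
  y=13 (Zeta, w=3) cum 438
  y=14 (Delta, w=4) cum 442
  y=19 (Alpha, w=275) cum 717
⇒ y* = 11

(18, 11)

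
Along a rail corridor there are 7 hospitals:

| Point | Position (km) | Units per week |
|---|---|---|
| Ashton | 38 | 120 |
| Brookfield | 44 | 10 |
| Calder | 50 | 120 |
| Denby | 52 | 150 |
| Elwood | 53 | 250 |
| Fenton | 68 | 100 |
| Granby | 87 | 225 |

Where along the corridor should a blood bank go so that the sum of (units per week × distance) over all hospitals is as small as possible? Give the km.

For a sum of weighted absolute distances on a line, the optimum is the weighted median (not the mean). Total weight W = 975; half-weight = 487.5.
Sort by position and accumulate weight:
  km 38 (Ashton, w=120) → cum 120
  km 44 (Brookfield, w=10) → cum 130
  km 50 (Calder, w=120) → cum 250
  km 52 (Denby, w=150) → cum 400
  km 53 (Elwood, w=250) → cum 650  ≥ 487.5 → median here
  km 68 (Fenton, w=100) → cum 750
  km 87 (Granby, w=225) → cum 975
Optimal location: km 53.

x = 53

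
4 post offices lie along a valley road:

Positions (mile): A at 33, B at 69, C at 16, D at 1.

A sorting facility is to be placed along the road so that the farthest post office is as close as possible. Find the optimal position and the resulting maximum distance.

The 1-center on a line is the midpoint of the two extreme points: leftmost at 1, rightmost at 69.
Optimal location = (1 + 69)/2 = 35; maximum distance = (69 − 1)/2 = 34.

location 35, max distance 34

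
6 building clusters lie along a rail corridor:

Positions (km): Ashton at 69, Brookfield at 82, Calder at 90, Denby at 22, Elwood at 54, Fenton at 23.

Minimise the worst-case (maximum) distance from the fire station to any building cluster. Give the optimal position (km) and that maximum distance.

location 56, max distance 34

The 1-center on a line is the midpoint of the two extreme points: leftmost at 22, rightmost at 90.
Optimal location = (22 + 90)/2 = 56; maximum distance = (90 − 22)/2 = 34.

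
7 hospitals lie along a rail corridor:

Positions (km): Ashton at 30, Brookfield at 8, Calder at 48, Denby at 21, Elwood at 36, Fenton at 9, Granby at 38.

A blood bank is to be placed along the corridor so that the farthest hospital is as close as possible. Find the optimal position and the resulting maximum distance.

The 1-center on a line is the midpoint of the two extreme points: leftmost at 8, rightmost at 48.
Optimal location = (8 + 48)/2 = 28; maximum distance = (48 − 8)/2 = 20.

location 28, max distance 20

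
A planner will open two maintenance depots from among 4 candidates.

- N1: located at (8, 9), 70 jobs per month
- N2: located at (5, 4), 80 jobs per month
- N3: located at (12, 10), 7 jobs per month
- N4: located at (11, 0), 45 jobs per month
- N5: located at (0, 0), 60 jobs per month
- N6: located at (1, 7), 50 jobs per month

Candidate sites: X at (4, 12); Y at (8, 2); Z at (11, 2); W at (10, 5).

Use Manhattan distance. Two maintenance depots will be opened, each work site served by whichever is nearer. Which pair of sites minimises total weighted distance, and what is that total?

Evaluate every pair (each demand assigned to the nearer of the two):
  {X, Y}: total = 2185
  {Y, Z}: total = 2243
  {Y, W}: total = 2244
  {Z, W}: total = 2369
  {X, Z}: total = 2463
  {X, W}: total = 2519
Best pair: {X, Y} with total 2185.

{X, Y}, total 2185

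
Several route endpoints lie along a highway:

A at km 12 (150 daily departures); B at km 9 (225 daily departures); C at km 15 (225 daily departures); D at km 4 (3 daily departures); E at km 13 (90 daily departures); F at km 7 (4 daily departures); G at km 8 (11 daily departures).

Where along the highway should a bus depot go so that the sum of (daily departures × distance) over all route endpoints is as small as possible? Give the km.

x = 12

For a sum of weighted absolute distances on a line, the optimum is the weighted median (not the mean). Total weight W = 708; half-weight = 354.
Sort by position and accumulate weight:
  km 4 (D, w=3) → cum 3
  km 7 (F, w=4) → cum 7
  km 8 (G, w=11) → cum 18
  km 9 (B, w=225) → cum 243
  km 12 (A, w=150) → cum 393  ≥ 354 → median here
  km 13 (E, w=90) → cum 483
  km 15 (C, w=225) → cum 708
Optimal location: km 12.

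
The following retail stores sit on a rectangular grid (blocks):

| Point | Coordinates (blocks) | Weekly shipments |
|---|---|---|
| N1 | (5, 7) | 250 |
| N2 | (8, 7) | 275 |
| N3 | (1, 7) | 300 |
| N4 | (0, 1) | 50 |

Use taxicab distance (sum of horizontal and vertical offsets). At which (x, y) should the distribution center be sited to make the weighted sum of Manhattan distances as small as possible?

Manhattan distance separates: Σwᵢ(|x−xᵢ|+|y−yᵢ|) = Σwᵢ|x−xᵢ| + Σwᵢ|y−yᵢ|, so x and y are optimised independently as 1-D weighted medians.
Total weight W = 875; half = 437.5.
x-coordinate, sorted with cumulative weight:
  x=0 (N4, w=50) cum 50
  x=1 (N3, w=300) cum 350
  x=5 (N1, w=250) cum 600  ← median
  x=8 (N2, w=275) cum 875
⇒ x* = 5
y-coordinate, sorted with cumulative weight:
  y=1 (N4, w=50) cum 50
  y=7 (N1, w=250) cum 300
  y=7 (N2, w=275) cum 575  ← median
  y=7 (N3, w=300) cum 875
⇒ y* = 7

(5, 7)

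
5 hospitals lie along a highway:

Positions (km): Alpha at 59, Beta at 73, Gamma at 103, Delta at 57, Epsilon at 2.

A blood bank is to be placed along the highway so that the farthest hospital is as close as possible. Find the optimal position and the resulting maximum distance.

The 1-center on a line is the midpoint of the two extreme points: leftmost at 2, rightmost at 103.
Optimal location = (2 + 103)/2 = 52.5; maximum distance = (103 − 2)/2 = 50.5.

location 52.5, max distance 50.5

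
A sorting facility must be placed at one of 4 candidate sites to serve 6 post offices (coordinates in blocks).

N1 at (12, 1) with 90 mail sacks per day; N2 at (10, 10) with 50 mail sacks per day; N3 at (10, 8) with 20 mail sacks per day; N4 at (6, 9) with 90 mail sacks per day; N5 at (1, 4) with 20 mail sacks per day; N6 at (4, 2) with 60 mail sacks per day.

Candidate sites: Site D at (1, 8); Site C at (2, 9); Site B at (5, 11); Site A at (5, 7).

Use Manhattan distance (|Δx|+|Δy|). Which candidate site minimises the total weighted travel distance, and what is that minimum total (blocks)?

Site A, total 2460 blocks

Total weighted distance at each candidate:
  Site D (1, 8): total = 3510
  Site C (2, 9): total = 3270
  Site B (5, 11): total = 3080
  Site A (5, 7): total = 2460
Minimum is at Site A with total 2460 blocks.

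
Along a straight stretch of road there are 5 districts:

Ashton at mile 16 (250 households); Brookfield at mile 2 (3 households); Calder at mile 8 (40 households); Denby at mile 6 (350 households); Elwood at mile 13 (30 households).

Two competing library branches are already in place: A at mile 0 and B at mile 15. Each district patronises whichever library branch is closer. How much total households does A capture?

353

The indifferent point is the midpoint (0+15)/2 = 7.5; districts left of it (closer to A at 0) go to A, those right go to B.
  Brookfield at 2 (w=3) → A
  Denby at 6 (w=350) → A
  Calder at 8 (w=40) → B
  Elwood at 13 (w=30) → B
  Ashton at 16 (w=250) → B
A captures 353; B captures 320.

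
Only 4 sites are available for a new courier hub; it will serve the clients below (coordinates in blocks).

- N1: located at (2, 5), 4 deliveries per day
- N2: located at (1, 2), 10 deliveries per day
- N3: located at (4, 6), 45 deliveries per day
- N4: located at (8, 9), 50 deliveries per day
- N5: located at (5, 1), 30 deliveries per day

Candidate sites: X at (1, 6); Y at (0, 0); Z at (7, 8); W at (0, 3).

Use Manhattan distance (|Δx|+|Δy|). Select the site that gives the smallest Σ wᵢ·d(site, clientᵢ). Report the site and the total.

Total weighted distance at each candidate:
  X (1, 6): total = 953
  Y (0, 0): total = 1538
  Z (7, 8): total = 747
  W (0, 3): total = 1261
Minimum is at Z with total 747 blocks.

Z, total 747 blocks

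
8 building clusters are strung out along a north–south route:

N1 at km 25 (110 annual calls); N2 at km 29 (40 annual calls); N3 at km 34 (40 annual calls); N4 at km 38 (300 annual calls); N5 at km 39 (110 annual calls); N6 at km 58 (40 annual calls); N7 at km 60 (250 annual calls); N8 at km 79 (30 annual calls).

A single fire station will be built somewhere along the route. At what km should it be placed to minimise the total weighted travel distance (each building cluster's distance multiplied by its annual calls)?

x = 38

For a sum of weighted absolute distances on a line, the optimum is the weighted median (not the mean). Total weight W = 920; half-weight = 460.
Sort by position and accumulate weight:
  km 25 (N1, w=110) → cum 110
  km 29 (N2, w=40) → cum 150
  km 34 (N3, w=40) → cum 190
  km 38 (N4, w=300) → cum 490  ≥ 460 → median here
  km 39 (N5, w=110) → cum 600
  km 58 (N6, w=40) → cum 640
  km 60 (N7, w=250) → cum 890
  km 79 (N8, w=30) → cum 920
Optimal location: km 38.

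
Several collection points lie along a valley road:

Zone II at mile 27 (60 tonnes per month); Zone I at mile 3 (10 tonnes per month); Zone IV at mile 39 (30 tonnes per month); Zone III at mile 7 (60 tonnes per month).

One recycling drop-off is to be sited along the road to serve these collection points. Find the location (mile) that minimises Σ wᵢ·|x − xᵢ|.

For a sum of weighted absolute distances on a line, the optimum is the weighted median (not the mean). Total weight W = 160; half-weight = 80.
Sort by position and accumulate weight:
  mile 3 (Zone I, w=10) → cum 10
  mile 7 (Zone III, w=60) → cum 70
  mile 27 (Zone II, w=60) → cum 130  ≥ 80 → median here
  mile 39 (Zone IV, w=30) → cum 160
Optimal location: mile 27.

x = 27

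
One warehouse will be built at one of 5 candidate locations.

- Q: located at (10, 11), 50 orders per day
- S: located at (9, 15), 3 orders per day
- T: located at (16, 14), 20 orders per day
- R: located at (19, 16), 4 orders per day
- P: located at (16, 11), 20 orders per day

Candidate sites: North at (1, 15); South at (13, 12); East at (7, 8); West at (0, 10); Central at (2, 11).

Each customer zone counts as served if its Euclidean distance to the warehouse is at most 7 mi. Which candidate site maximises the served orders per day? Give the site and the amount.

South, covering 93

Coverage radius r = 7 mi; a point is covered iff (Δx)²+(Δy)² ≤ 7² = 49.
  North (1, 15): covers {none} → 0
  South (13, 12): covers {Q, S, T, P} → 93
  East (7, 8): covers {Q} → 50
  West (0, 10): covers {none} → 0
  Central (2, 11): covers {none} → 0
Maximum coverage at South: 93 orders per day.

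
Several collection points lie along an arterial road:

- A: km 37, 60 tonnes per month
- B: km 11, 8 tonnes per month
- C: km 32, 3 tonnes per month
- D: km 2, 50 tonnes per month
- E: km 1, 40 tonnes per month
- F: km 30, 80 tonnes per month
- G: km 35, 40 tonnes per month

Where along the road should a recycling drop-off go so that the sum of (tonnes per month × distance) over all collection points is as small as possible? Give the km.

For a sum of weighted absolute distances on a line, the optimum is the weighted median (not the mean). Total weight W = 281; half-weight = 140.5.
Sort by position and accumulate weight:
  km 1 (E, w=40) → cum 40
  km 2 (D, w=50) → cum 90
  km 11 (B, w=8) → cum 98
  km 30 (F, w=80) → cum 178  ≥ 140.5 → median here
  km 32 (C, w=3) → cum 181
  km 35 (G, w=40) → cum 221
  km 37 (A, w=60) → cum 281
Optimal location: km 30.

x = 30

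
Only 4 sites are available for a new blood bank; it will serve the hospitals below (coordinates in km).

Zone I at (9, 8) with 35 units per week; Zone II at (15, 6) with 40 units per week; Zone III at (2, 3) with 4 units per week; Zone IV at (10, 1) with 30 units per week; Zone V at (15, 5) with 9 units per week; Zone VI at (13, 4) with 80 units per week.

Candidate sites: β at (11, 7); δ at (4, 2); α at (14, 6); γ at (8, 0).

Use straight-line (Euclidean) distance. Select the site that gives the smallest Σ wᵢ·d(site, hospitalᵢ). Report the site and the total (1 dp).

α, total 661.7 km

Total weighted distance at each candidate:
  β (11, 7): total = 793.8
  δ (4, 2): total = 1773.2
  α (14, 6): total = 661.7
  γ (8, 0): total = 1334.5
Minimum is at α with total 661.7 km.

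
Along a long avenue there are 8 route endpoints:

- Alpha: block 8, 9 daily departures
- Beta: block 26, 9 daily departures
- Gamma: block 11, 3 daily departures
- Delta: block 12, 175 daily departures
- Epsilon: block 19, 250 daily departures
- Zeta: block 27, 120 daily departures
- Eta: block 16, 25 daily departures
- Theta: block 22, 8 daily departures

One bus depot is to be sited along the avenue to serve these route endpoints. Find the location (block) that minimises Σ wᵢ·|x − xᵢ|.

x = 19

For a sum of weighted absolute distances on a line, the optimum is the weighted median (not the mean). Total weight W = 599; half-weight = 299.5.
Sort by position and accumulate weight:
  block 8 (Alpha, w=9) → cum 9
  block 11 (Gamma, w=3) → cum 12
  block 12 (Delta, w=175) → cum 187
  block 16 (Eta, w=25) → cum 212
  block 19 (Epsilon, w=250) → cum 462  ≥ 299.5 → median here
  block 22 (Theta, w=8) → cum 470
  block 26 (Beta, w=9) → cum 479
  block 27 (Zeta, w=120) → cum 599
Optimal location: block 19.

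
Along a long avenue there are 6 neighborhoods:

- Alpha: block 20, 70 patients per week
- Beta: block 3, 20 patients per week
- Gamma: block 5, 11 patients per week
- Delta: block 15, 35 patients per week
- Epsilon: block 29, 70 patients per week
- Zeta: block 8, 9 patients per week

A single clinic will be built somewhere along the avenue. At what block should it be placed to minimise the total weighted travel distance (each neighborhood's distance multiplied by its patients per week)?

x = 20

For a sum of weighted absolute distances on a line, the optimum is the weighted median (not the mean). Total weight W = 215; half-weight = 107.5.
Sort by position and accumulate weight:
  block 3 (Beta, w=20) → cum 20
  block 5 (Gamma, w=11) → cum 31
  block 8 (Zeta, w=9) → cum 40
  block 15 (Delta, w=35) → cum 75
  block 20 (Alpha, w=70) → cum 145  ≥ 107.5 → median here
  block 29 (Epsilon, w=70) → cum 215
Optimal location: block 20.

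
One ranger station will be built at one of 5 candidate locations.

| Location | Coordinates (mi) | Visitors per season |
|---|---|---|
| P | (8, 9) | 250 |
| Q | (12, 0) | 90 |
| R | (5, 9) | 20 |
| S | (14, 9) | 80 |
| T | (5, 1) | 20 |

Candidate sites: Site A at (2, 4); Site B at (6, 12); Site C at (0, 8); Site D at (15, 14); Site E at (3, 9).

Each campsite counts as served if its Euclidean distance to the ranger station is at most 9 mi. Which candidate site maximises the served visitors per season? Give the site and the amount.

Coverage radius r = 9 mi; a point is covered iff (Δx)²+(Δy)² ≤ 9² = 81.
  Site A (2, 4): covers {P, R, T} → 290
  Site B (6, 12): covers {P, R, S} → 350
  Site C (0, 8): covers {P, R, T} → 290
  Site D (15, 14): covers {P, S} → 330
  Site E (3, 9): covers {P, R, T} → 290
Maximum coverage at Site B: 350 visitors per season.

Site B, covering 350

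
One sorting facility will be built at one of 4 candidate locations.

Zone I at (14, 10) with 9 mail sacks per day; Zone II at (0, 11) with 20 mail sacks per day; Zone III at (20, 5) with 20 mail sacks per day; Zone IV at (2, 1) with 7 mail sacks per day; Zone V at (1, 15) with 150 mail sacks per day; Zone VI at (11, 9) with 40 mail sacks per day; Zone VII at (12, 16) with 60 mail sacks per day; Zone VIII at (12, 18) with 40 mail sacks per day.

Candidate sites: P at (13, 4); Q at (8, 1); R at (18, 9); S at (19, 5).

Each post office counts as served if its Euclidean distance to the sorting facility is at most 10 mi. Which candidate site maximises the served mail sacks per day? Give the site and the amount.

Coverage radius r = 10 mi; a point is covered iff (Δx)²+(Δy)² ≤ 10² = 100.
  P (13, 4): covers {Zone I, Zone III, Zone VI} → 69
  Q (8, 1): covers {Zone IV, Zone VI} → 47
  R (18, 9): covers {Zone I, Zone III, Zone VI, Zone VII} → 129
  S (19, 5): covers {Zone I, Zone III, Zone VI} → 69
Maximum coverage at R: 129 mail sacks per day.

R, covering 129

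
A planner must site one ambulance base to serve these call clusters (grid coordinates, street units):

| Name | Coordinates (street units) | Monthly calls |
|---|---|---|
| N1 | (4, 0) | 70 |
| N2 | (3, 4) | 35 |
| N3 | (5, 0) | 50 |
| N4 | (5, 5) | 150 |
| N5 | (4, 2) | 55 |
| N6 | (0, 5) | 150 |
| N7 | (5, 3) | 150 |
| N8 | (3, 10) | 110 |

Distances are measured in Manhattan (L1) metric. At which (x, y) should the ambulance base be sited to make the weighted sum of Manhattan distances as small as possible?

(4, 5)

Manhattan distance separates: Σwᵢ(|x−xᵢ|+|y−yᵢ|) = Σwᵢ|x−xᵢ| + Σwᵢ|y−yᵢ|, so x and y are optimised independently as 1-D weighted medians.
Total weight W = 770; half = 385.
x-coordinate, sorted with cumulative weight:
  x=0 (N6, w=150) cum 150
  x=3 (N2, w=35) cum 185
  x=3 (N8, w=110) cum 295
  x=4 (N1, w=70) cum 365
  x=4 (N5, w=55) cum 420  ← median
  x=5 (N3, w=50) cum 470
  x=5 (N4, w=150) cum 620
  x=5 (N7, w=150) cum 770
⇒ x* = 4
y-coordinate, sorted with cumulative weight:
  y=0 (N1, w=70) cum 70
  y=0 (N3, w=50) cum 120
  y=2 (N5, w=55) cum 175
  y=3 (N7, w=150) cum 325
  y=4 (N2, w=35) cum 360
  y=5 (N4, w=150) cum 510  ← median
  y=5 (N6, w=150) cum 660
  y=10 (N8, w=110) cum 770
⇒ y* = 5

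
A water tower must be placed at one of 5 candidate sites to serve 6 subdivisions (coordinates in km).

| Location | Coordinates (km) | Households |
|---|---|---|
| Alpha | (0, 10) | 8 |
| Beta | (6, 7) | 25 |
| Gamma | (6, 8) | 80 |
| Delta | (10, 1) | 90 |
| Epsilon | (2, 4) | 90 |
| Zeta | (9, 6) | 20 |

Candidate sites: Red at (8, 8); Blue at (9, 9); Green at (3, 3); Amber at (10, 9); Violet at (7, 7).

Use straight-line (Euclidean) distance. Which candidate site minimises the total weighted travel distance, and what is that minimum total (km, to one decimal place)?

Total weighted distance at each candidate:
  Red (8, 8): total = 1630.8
  Blue (9, 9): total = 1975.4
  Green (3, 3): total = 1569.1
  Amber (10, 9): total = 2154.4
  Violet (7, 7): total = 1372.3
Minimum is at Violet with total 1372.3 km.

Violet, total 1372.3 km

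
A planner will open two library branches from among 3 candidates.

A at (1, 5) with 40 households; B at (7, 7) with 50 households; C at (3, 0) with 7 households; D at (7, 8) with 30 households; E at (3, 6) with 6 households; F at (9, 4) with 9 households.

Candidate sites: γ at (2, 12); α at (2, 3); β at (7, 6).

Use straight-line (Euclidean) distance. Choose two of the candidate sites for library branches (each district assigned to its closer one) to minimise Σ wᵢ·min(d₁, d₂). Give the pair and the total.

Evaluate every pair (each demand assigned to the nearer of the two):
  {α, β}: total = 266.0
  {γ, β}: total = 453.2
  {γ, α}: total = 706.4
Best pair: {α, β} with total 266.0.

{α, β}, total 266.0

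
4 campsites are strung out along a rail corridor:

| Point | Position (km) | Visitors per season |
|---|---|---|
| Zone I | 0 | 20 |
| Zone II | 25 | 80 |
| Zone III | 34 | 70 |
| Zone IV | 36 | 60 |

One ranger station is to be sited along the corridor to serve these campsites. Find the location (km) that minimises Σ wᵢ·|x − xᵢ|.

x = 34

For a sum of weighted absolute distances on a line, the optimum is the weighted median (not the mean). Total weight W = 230; half-weight = 115.
Sort by position and accumulate weight:
  km 0 (Zone I, w=20) → cum 20
  km 25 (Zone II, w=80) → cum 100
  km 34 (Zone III, w=70) → cum 170  ≥ 115 → median here
  km 36 (Zone IV, w=60) → cum 230
Optimal location: km 34.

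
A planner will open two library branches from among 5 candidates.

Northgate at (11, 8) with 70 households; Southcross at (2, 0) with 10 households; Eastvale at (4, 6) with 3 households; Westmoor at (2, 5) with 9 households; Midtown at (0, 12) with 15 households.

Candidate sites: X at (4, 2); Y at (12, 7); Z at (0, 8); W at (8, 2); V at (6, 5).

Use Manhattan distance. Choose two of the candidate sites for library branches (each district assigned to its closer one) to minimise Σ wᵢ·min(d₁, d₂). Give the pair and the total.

{Y, Z}, total 363

Evaluate every pair (each demand assigned to the nearer of the two):
  {Y, Z}: total = 363
  {X, Y}: total = 447
  {Y, V}: total = 470
  {Y, W}: total = 580
  {Z, V}: total = 755
  {Z, W}: total = 833
  {X, V}: total = 840
  {W, V}: total = 880
  {X, Z}: total = 927
  {X, W}: total = 937
Best pair: {Y, Z} with total 363.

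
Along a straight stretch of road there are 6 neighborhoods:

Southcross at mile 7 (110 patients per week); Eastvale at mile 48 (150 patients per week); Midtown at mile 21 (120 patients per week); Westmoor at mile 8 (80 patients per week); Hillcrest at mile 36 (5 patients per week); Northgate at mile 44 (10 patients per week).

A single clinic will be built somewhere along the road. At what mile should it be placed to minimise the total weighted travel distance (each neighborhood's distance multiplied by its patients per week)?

x = 21

For a sum of weighted absolute distances on a line, the optimum is the weighted median (not the mean). Total weight W = 475; half-weight = 237.5.
Sort by position and accumulate weight:
  mile 7 (Southcross, w=110) → cum 110
  mile 8 (Westmoor, w=80) → cum 190
  mile 21 (Midtown, w=120) → cum 310  ≥ 237.5 → median here
  mile 36 (Hillcrest, w=5) → cum 315
  mile 44 (Northgate, w=10) → cum 325
  mile 48 (Eastvale, w=150) → cum 475
Optimal location: mile 21.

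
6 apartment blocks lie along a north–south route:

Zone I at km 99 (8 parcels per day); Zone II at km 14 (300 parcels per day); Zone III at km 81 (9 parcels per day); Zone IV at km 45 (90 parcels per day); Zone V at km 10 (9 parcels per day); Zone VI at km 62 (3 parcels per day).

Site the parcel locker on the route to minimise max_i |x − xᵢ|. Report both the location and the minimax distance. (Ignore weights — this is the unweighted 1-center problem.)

location 54.5, max distance 44.5

The 1-center on a line is the midpoint of the two extreme points: leftmost at 10, rightmost at 99.
Optimal location = (10 + 99)/2 = 54.5; maximum distance = (99 − 10)/2 = 44.5.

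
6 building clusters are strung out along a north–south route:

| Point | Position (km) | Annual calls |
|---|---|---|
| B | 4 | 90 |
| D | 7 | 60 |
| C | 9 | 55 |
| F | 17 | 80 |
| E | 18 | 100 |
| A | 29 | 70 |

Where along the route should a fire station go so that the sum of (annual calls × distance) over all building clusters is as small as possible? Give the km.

x = 17

For a sum of weighted absolute distances on a line, the optimum is the weighted median (not the mean). Total weight W = 455; half-weight = 227.5.
Sort by position and accumulate weight:
  km 4 (B, w=90) → cum 90
  km 7 (D, w=60) → cum 150
  km 9 (C, w=55) → cum 205
  km 17 (F, w=80) → cum 285  ≥ 227.5 → median here
  km 18 (E, w=100) → cum 385
  km 29 (A, w=70) → cum 455
Optimal location: km 17.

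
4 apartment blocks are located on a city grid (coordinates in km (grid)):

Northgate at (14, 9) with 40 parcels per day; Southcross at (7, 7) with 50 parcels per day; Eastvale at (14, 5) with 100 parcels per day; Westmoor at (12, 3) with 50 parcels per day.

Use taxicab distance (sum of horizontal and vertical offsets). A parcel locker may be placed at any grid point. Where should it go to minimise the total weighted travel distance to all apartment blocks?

(14, 5)

Manhattan distance separates: Σwᵢ(|x−xᵢ|+|y−yᵢ|) = Σwᵢ|x−xᵢ| + Σwᵢ|y−yᵢ|, so x and y are optimised independently as 1-D weighted medians.
Total weight W = 240; half = 120.
x-coordinate, sorted with cumulative weight:
  x=7 (Southcross, w=50) cum 50
  x=12 (Westmoor, w=50) cum 100
  x=14 (Northgate, w=40) cum 140  ← median
  x=14 (Eastvale, w=100) cum 240
⇒ x* = 14
y-coordinate, sorted with cumulative weight:
  y=3 (Westmoor, w=50) cum 50
  y=5 (Eastvale, w=100) cum 150  ← median
  y=7 (Southcross, w=50) cum 200
  y=9 (Northgate, w=40) cum 240
⇒ y* = 5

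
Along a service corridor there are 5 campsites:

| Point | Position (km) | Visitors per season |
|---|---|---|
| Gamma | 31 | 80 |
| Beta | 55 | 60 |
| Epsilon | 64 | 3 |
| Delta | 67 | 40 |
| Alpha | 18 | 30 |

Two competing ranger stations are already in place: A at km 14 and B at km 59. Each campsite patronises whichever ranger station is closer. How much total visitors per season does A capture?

110

The indifferent point is the midpoint (14+59)/2 = 36.5; campsites left of it (closer to A at 14) go to A, those right go to B.
  Alpha at 18 (w=30) → A
  Gamma at 31 (w=80) → A
  Beta at 55 (w=60) → B
  Epsilon at 64 (w=3) → B
  Delta at 67 (w=40) → B
A captures 110; B captures 103.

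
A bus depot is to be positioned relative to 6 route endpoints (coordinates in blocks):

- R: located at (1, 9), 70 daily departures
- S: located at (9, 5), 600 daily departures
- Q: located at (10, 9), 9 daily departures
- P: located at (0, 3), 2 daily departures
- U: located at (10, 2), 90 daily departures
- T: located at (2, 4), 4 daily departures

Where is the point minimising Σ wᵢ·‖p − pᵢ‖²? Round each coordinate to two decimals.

The minimiser of Σwᵢ‖p−pᵢ‖² is the weighted centroid p* = (Σwᵢpᵢ)/(Σwᵢ).
Σwᵢ = 775.
Σwᵢxᵢ = 70·1 + 600·9 + 9·10 + 2·0 + 90·10 + 4·2 = 6468.
Σwᵢyᵢ = 70·9 + 600·5 + 9·9 + 2·3 + 90·2 + 4·4 = 3913.
x* = 6468/775 = 8.35, y* = 3913/775 = 5.05.

(8.35, 5.05)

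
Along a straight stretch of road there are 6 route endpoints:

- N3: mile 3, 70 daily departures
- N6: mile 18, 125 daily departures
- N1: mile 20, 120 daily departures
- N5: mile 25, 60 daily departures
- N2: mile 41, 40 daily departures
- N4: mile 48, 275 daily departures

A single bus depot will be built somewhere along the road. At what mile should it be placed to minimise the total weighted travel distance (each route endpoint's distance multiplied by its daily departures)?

x = 25

For a sum of weighted absolute distances on a line, the optimum is the weighted median (not the mean). Total weight W = 690; half-weight = 345.
Sort by position and accumulate weight:
  mile 3 (N3, w=70) → cum 70
  mile 18 (N6, w=125) → cum 195
  mile 20 (N1, w=120) → cum 315
  mile 25 (N5, w=60) → cum 375  ≥ 345 → median here
  mile 41 (N2, w=40) → cum 415
  mile 48 (N4, w=275) → cum 690
Optimal location: mile 25.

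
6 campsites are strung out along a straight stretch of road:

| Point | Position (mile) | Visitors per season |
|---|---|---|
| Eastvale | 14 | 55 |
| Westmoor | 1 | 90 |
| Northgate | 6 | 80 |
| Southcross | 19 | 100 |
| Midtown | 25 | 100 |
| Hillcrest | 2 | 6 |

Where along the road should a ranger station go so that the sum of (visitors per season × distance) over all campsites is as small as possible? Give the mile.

x = 14

For a sum of weighted absolute distances on a line, the optimum is the weighted median (not the mean). Total weight W = 431; half-weight = 215.5.
Sort by position and accumulate weight:
  mile 1 (Westmoor, w=90) → cum 90
  mile 2 (Hillcrest, w=6) → cum 96
  mile 6 (Northgate, w=80) → cum 176
  mile 14 (Eastvale, w=55) → cum 231  ≥ 215.5 → median here
  mile 19 (Southcross, w=100) → cum 331
  mile 25 (Midtown, w=100) → cum 431
Optimal location: mile 14.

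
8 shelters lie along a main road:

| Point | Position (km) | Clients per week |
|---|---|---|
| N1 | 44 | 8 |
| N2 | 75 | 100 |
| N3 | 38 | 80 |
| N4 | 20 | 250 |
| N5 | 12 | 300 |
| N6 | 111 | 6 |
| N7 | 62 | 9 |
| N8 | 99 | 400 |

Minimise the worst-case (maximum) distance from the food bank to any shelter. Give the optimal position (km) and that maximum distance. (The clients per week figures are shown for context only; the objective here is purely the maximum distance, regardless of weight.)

location 61.5, max distance 49.5

The 1-center on a line is the midpoint of the two extreme points: leftmost at 12, rightmost at 111.
Optimal location = (12 + 111)/2 = 61.5; maximum distance = (111 − 12)/2 = 49.5.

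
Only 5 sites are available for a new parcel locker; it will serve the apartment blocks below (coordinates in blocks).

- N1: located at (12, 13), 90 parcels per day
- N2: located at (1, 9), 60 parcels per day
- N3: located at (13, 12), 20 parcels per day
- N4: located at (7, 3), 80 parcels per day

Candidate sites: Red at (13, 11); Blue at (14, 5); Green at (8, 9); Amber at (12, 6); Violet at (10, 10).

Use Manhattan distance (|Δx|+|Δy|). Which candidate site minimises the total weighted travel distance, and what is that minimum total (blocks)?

Total weighted distance at each candidate:
  Red (13, 11): total = 2250
  Blue (14, 5): total = 2800
  Green (8, 9): total = 1860
  Amber (12, 6): total = 2250
  Violet (10, 10): total = 1950
Minimum is at Green with total 1860 blocks.

Green, total 1860 blocks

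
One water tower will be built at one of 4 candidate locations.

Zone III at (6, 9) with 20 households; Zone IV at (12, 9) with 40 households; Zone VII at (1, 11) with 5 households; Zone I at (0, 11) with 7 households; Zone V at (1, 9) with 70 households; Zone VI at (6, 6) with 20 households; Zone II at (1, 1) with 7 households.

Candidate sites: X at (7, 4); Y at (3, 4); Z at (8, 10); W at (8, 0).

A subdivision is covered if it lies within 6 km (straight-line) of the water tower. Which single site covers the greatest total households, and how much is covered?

Coverage radius r = 6 km; a point is covered iff (Δx)²+(Δy)² ≤ 6² = 36.
  X (7, 4): covers {Zone III, Zone VI} → 40
  Y (3, 4): covers {Zone III, Zone V, Zone VI, Zone II} → 117
  Z (8, 10): covers {Zone III, Zone IV, Zone VI} → 80
  W (8, 0): covers {none} → 0
Maximum coverage at Y: 117 households.

Y, covering 117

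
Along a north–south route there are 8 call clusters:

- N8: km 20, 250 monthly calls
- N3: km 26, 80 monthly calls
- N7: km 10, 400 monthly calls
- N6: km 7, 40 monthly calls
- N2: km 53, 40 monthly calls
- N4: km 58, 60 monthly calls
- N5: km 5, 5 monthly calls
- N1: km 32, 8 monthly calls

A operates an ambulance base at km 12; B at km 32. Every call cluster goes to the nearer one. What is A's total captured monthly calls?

The indifferent point is the midpoint (12+32)/2 = 22; call clusters left of it (closer to A at 12) go to A, those right go to B.
  N5 at 5 (w=5) → A
  N6 at 7 (w=40) → A
  N7 at 10 (w=400) → A
  N8 at 20 (w=250) → A
  N3 at 26 (w=80) → B
  N1 at 32 (w=8) → B
  N2 at 53 (w=40) → B
  N4 at 58 (w=60) → B
A captures 695; B captures 188.

695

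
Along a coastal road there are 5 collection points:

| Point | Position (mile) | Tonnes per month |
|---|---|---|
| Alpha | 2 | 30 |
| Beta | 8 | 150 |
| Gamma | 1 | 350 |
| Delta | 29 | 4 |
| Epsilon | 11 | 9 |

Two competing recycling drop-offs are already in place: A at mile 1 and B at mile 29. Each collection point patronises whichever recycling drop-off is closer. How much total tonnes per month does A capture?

The indifferent point is the midpoint (1+29)/2 = 15; collection points left of it (closer to A at 1) go to A, those right go to B.
  Gamma at 1 (w=350) → A
  Alpha at 2 (w=30) → A
  Beta at 8 (w=150) → A
  Epsilon at 11 (w=9) → A
  Delta at 29 (w=4) → B
A captures 539; B captures 4.

539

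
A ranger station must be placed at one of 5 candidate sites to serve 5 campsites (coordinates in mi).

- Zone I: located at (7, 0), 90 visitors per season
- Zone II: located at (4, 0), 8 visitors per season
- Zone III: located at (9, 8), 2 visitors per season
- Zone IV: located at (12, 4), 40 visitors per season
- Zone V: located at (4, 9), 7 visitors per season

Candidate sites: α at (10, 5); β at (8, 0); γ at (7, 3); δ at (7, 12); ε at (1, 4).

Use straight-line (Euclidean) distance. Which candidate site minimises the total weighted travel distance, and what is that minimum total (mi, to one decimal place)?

Total weighted distance at each candidate:
  α (10, 5): total = 733.5
  β (8, 0): total = 433.3
  γ (7, 3): total = 565.6
  δ (7, 12): total = 1595.0
  ε (1, 4): total = 1187.7
Minimum is at β with total 433.3 mi.

β, total 433.3 mi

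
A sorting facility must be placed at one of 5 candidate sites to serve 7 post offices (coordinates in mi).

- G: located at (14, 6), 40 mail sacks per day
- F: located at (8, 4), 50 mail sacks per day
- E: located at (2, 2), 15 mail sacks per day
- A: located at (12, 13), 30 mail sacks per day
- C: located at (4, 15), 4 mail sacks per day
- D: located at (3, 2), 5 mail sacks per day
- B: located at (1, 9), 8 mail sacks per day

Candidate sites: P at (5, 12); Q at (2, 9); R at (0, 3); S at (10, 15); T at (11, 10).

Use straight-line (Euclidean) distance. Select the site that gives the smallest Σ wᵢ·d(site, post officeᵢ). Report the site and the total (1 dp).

T, total 982.3 mi

Total weighted distance at each candidate:
  P (5, 12): total = 1332.2
  Q (2, 9): total = 1382.0
  R (0, 3): total = 1593.1
  S (10, 15): total = 1451.1
  T (11, 10): total = 982.3
Minimum is at T with total 982.3 mi.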